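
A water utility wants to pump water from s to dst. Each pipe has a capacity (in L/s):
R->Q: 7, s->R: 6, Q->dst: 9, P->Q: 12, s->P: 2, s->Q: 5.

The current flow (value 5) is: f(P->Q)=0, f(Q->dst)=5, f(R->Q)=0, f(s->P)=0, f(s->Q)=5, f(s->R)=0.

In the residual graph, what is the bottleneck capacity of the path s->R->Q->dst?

Residual capacities along the path: s->R: 6, R->Q: 7, Q->dst: 4.
Minimum is 4.

4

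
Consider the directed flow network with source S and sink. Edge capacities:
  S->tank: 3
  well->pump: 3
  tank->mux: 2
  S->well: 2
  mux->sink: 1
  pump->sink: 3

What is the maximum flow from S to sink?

Augment S->tank->mux->sink: bottleneck 1. Total 1.
Augment S->well->pump->sink: bottleneck 2. Total 3.
No augmenting path remains in the residual graph.

3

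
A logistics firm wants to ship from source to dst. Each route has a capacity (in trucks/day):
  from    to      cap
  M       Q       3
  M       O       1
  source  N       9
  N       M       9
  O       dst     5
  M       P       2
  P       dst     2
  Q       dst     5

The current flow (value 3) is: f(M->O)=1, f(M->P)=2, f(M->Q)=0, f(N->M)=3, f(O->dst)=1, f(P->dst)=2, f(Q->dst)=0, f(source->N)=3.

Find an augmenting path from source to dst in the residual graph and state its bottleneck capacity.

Residual along source->N->M->Q->dst: source->N: 6, N->M: 6, M->Q: 3, Q->dst: 5.
Bottleneck = min = 3.

source->N->M->Q->dst, bottleneck 3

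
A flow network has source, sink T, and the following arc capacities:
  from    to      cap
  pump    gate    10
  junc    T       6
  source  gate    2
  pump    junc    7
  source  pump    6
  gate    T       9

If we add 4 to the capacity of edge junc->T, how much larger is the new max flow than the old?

0

Original max flow = 8.
Edge junc->T does not cross the min cut (source side {source}), so extra capacity there cannot help.
New max flow = 8. Increase = 0.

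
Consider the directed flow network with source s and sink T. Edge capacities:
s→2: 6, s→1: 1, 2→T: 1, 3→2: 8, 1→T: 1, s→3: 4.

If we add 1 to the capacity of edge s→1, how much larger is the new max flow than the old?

Original max flow = 2.
Even with extra capacity on s→1, another cut of capacity 2 remains binding.
New max flow = 2. Increase = 0.

0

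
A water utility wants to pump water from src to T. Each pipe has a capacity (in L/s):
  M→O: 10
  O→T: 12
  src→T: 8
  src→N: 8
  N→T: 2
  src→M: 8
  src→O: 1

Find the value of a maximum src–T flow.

Augment src→T: bottleneck 8. Total 8.
Augment src→N→T: bottleneck 2. Total 10.
Augment src→O→T: bottleneck 1. Total 11.
Augment src→M→O→T: bottleneck 8. Total 19.
No augmenting path remains in the residual graph.

19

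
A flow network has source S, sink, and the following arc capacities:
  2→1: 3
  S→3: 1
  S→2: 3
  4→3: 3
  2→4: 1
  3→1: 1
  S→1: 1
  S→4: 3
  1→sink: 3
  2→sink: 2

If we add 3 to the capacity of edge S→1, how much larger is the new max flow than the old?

Original max flow = 5.
Even with extra capacity on S→1, another cut of capacity 5 remains binding.
New max flow = 5. Increase = 0.

0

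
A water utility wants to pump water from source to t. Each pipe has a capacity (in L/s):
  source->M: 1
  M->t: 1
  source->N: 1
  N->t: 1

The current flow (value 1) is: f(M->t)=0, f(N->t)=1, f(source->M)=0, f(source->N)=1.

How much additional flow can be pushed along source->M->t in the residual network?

Residual capacities along the path: source->M: 1, M->t: 1.
Minimum is 1.

1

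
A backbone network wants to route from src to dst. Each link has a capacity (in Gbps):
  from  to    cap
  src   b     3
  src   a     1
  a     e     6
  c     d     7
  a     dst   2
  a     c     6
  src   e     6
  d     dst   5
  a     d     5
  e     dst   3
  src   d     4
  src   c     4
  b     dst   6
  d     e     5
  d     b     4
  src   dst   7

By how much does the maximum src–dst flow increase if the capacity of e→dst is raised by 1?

1

Original max flow = 22.
After raising cap(e→dst), augmenting paths through that edge carry 1 more unit.
New max flow = 23. Increase = 1.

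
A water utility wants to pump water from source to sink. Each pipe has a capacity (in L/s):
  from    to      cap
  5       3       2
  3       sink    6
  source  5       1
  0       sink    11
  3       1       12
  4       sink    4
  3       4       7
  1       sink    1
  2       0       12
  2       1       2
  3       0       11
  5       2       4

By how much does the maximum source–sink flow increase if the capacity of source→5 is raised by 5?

Original max flow = 1.
After raising cap(source→5), augmenting paths through that edge carry 5 more units.
New max flow = 6. Increase = 5.

5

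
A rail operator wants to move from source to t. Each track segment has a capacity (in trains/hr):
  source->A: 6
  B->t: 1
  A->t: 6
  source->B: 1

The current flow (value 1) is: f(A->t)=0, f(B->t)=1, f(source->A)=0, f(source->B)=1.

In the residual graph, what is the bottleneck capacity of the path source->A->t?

6

Residual capacities along the path: source->A: 6, A->t: 6.
Minimum is 6.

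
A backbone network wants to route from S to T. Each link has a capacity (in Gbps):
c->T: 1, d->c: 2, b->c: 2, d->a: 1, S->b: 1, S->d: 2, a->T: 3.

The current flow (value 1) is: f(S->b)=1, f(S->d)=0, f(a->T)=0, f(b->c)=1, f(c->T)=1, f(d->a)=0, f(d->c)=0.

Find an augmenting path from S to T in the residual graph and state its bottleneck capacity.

Residual along S->d->a->T: S->d: 2, d->a: 1, a->T: 3.
Bottleneck = min = 1.

S->d->a->T, bottleneck 1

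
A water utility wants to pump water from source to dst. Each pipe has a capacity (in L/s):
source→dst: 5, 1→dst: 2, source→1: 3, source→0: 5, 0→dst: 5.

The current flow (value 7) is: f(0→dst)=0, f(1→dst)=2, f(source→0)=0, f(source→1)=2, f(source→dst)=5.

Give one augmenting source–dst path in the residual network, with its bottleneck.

source→0→dst, bottleneck 5

Residual along source→0→dst: source→0: 5, 0→dst: 5.
Bottleneck = min = 5.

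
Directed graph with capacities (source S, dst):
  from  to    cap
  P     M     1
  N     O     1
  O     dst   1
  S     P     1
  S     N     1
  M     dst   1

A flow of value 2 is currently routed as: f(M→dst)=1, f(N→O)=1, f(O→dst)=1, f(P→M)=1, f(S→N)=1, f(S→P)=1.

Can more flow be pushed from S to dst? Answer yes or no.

No

Residual reachable from S: {S}; dst is not reachable.
Saturated cut: S→P, S→N with total capacity 2 = current flow value. Flow is maximum.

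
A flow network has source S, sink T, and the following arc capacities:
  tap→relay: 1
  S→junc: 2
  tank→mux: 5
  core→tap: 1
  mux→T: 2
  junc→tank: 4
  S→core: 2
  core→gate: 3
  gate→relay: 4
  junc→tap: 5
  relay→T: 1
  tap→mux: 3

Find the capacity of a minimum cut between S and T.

3

Max flow = 3 (via 2 augmenting paths).
In the residual at optimum, the set reachable from S is {S, core, gate, junc, mux, relay, tank, tap}.
Cut edges: mux→T (cap 2), relay→T (cap 1). Sum = 3.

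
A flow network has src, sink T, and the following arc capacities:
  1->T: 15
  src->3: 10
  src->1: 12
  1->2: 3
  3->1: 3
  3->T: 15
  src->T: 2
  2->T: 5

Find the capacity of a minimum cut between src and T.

24

Max flow = 24 (via 3 augmenting paths).
In the residual at optimum, the set reachable from src is {src}.
Cut edges: src->3 (cap 10), src->1 (cap 12), src->T (cap 2). Sum = 24.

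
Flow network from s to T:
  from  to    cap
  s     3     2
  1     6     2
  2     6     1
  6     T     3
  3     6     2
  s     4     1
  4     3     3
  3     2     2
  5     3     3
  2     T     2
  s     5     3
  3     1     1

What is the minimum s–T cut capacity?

5

Max flow = 5 (via 3 augmenting paths).
In the residual at optimum, the set reachable from s is {3, 4, 5, s}.
Cut edges: 3→2 (cap 2), 3→1 (cap 1), 3→6 (cap 2). Sum = 5.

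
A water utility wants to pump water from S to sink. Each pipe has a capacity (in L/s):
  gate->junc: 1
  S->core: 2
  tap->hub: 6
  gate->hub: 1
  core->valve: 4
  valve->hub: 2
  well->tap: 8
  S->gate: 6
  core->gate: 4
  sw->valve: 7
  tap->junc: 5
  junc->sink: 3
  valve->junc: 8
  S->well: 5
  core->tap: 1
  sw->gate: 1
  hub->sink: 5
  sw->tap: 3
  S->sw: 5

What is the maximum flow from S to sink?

8

Augment S->gate->hub->sink: bottleneck 1. Total 1.
Augment S->gate->junc->sink: bottleneck 1. Total 2.
Augment S->core->tap->junc->sink: bottleneck 1. Total 3.
Augment S->core->valve->junc->sink: bottleneck 1. Total 4.
Augment S->well->tap->hub->sink: bottleneck 4. Total 8.
No augmenting path remains in the residual graph.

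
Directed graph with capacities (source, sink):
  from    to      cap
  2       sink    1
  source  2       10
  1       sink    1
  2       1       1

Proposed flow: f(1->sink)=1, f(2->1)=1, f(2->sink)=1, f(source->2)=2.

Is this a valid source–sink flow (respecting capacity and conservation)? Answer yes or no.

Every edge has 0 ≤ f(e) ≤ cap(e).
At each intermediate node, inflow equals outflow.

Yes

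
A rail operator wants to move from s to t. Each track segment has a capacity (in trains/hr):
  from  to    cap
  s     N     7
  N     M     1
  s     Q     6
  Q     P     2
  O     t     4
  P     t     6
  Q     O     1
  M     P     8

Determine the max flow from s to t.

4

Augment s->Q->P->t: bottleneck 2. Total 2.
Augment s->Q->O->t: bottleneck 1. Total 3.
Augment s->N->M->P->t: bottleneck 1. Total 4.
No augmenting path remains in the residual graph.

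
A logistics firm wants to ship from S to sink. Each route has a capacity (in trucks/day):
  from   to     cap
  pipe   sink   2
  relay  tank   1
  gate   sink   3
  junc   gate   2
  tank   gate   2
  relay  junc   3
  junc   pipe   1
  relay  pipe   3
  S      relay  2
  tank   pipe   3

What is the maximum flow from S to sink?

Augment S->relay->pipe->sink: bottleneck 2. Total 2.
No augmenting path remains in the residual graph.

2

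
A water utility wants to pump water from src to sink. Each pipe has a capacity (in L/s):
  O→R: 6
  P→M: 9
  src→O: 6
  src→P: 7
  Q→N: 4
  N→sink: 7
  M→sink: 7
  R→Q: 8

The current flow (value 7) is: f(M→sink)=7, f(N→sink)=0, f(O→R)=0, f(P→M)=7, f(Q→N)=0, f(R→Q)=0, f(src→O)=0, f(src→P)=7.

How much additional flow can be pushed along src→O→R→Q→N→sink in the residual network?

4

Residual capacities along the path: src→O: 6, O→R: 6, R→Q: 8, Q→N: 4, N→sink: 7.
Minimum is 4.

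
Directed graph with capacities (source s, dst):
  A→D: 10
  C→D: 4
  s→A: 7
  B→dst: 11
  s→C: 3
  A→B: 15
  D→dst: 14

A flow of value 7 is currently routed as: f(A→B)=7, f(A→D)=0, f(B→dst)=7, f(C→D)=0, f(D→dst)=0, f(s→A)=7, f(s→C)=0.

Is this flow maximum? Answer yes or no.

Residual path s→C→D→dst has bottleneck 3 > 0.
Pushing 3 along it raises the flow to 10, so the given flow is not maximum.

No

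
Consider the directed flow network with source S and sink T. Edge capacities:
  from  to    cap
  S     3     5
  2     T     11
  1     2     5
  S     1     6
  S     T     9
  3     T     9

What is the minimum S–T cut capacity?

19

Max flow = 19 (via 3 augmenting paths).
In the residual at optimum, the set reachable from S is {1, S}.
Cut edges: S→3 (cap 5), S→T (cap 9), 1→2 (cap 5). Sum = 19.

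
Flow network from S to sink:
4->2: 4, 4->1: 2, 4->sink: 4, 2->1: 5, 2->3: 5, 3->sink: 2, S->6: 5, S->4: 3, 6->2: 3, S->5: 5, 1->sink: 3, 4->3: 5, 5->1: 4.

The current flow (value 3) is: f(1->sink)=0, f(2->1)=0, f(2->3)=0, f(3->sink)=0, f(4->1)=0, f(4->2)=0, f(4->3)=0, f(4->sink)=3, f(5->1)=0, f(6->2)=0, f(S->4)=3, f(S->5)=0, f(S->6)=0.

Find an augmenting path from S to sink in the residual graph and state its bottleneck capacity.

S->5->1->sink, bottleneck 3

Residual along S->5->1->sink: S->5: 5, 5->1: 4, 1->sink: 3.
Bottleneck = min = 3.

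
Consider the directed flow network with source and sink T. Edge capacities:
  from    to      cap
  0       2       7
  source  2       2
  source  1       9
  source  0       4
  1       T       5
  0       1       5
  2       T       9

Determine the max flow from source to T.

11

Augment source→1→T: bottleneck 5. Total 5.
Augment source→2→T: bottleneck 2. Total 7.
Augment source→0→2→T: bottleneck 4. Total 11.
No augmenting path remains in the residual graph.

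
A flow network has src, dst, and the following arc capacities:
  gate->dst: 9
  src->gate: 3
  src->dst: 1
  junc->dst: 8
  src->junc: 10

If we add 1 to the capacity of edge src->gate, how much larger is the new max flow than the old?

Original max flow = 12.
After raising cap(src->gate), augmenting paths through that edge carry 1 more unit.
New max flow = 13. Increase = 1.

1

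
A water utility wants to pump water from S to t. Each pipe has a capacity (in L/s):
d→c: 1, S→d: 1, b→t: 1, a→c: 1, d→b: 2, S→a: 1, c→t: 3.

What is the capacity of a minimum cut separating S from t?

2

Max flow = 2 (via 2 augmenting paths).
In the residual at optimum, the set reachable from S is {S}.
Cut edges: S→d (cap 1), S→a (cap 1). Sum = 2.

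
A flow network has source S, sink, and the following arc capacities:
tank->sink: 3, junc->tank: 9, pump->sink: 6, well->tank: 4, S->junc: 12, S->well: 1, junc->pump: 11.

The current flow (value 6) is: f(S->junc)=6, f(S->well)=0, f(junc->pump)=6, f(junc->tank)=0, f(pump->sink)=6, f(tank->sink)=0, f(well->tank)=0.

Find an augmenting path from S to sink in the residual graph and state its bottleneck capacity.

S->junc->tank->sink, bottleneck 3

Residual along S->junc->tank->sink: S->junc: 6, junc->tank: 9, tank->sink: 3.
Bottleneck = min = 3.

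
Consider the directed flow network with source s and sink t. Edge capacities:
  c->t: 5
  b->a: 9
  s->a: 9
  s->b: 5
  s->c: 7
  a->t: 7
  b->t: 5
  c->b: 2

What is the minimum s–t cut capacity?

Max flow = 17 (via 3 augmenting paths).
In the residual at optimum, the set reachable from s is {a, b, c, s}.
Cut edges: c->t (cap 5), b->t (cap 5), a->t (cap 7). Sum = 17.

17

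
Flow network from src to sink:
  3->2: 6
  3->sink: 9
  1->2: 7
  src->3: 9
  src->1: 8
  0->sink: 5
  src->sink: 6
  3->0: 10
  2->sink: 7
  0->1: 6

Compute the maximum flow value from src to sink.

Augment src->sink: bottleneck 6. Total 6.
Augment src->3->sink: bottleneck 9. Total 15.
Augment src->1->2->sink: bottleneck 7. Total 22.
No augmenting path remains in the residual graph.

22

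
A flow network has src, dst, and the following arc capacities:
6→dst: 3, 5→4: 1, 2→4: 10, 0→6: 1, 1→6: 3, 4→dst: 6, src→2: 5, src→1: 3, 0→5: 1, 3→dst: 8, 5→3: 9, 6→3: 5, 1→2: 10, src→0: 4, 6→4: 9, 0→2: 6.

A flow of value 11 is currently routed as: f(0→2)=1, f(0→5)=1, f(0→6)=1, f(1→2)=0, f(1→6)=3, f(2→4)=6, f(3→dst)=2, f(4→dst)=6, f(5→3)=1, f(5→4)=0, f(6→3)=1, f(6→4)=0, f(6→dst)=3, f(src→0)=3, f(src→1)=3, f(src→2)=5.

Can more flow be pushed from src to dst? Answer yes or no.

Residual reachable from src: {0, 2, 4, src}; dst is not reachable.
Saturated cut: src→1, 0→5, 0→6, 4→dst with total capacity 11 = current flow value. Flow is maximum.

No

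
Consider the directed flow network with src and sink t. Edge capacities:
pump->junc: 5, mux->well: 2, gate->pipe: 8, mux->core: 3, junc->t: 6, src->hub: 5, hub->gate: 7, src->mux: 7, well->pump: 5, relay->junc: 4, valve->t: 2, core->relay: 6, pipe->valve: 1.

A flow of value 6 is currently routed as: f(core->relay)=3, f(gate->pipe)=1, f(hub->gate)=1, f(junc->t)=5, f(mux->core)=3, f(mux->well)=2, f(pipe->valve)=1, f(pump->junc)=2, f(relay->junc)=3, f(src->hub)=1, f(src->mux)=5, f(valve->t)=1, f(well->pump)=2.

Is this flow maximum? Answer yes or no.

Yes

Residual reachable from src: {gate, hub, mux, pipe, src}; t is not reachable.
Saturated cut: pipe->valve, mux->well, mux->core with total capacity 6 = current flow value. Flow is maximum.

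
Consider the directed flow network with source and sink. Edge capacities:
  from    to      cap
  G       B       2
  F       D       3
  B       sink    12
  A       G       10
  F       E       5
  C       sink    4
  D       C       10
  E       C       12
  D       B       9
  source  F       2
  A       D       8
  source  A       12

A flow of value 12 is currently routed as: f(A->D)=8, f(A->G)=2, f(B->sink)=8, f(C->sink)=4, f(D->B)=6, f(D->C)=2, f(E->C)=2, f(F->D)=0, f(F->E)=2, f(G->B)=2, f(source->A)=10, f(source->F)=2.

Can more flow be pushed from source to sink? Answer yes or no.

Residual reachable from source: {A, G, source}; sink is not reachable.
Saturated cut: source->F, A->D, G->B with total capacity 12 = current flow value. Flow is maximum.

No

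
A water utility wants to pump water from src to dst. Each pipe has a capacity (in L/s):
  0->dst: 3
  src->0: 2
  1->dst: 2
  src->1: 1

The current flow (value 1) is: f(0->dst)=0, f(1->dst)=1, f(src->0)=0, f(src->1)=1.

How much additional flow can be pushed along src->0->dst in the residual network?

Residual capacities along the path: src->0: 2, 0->dst: 3.
Minimum is 2.

2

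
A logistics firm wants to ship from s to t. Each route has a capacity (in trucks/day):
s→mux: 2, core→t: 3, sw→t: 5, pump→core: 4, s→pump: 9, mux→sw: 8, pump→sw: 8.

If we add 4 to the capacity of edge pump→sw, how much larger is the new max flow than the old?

Original max flow = 8.
Edge pump→sw does not cross the min cut (source side {core, mux, pump, s, sw}), so extra capacity there cannot help.
New max flow = 8. Increase = 0.

0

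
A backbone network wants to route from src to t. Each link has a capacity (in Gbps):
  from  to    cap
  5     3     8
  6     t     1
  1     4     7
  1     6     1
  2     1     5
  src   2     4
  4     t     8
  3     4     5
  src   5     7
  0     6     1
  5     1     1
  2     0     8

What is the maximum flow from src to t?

9

Augment src→2→0→6→t: bottleneck 1. Total 1.
Augment src→2→1→4→t: bottleneck 3. Total 4.
Augment src→5→1→4→t: bottleneck 1. Total 5.
Augment src→5→3→4→t: bottleneck 4. Total 9.
No augmenting path remains in the residual graph.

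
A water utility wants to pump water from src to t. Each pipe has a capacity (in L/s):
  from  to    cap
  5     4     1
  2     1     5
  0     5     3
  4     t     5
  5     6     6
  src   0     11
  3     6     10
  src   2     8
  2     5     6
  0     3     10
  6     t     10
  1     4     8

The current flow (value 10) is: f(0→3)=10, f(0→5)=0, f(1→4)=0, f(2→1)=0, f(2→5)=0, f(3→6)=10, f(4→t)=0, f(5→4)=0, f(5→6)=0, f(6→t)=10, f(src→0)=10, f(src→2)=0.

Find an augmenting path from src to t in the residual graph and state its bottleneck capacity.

src→0→5→4→t, bottleneck 1

Residual along src→0→5→4→t: src→0: 1, 0→5: 3, 5→4: 1, 4→t: 5.
Bottleneck = min = 1.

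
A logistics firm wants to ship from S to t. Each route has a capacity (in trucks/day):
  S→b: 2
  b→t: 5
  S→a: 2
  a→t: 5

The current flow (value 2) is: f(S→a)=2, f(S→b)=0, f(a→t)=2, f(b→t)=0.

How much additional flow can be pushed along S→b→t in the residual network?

Residual capacities along the path: S→b: 2, b→t: 5.
Minimum is 2.

2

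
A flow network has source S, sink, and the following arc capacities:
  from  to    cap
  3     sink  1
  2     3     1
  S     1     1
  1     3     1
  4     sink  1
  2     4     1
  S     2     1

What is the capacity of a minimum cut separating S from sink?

Max flow = 2 (via 2 augmenting paths).
In the residual at optimum, the set reachable from S is {S}.
Cut edges: S→2 (cap 1), S→1 (cap 1). Sum = 2.

2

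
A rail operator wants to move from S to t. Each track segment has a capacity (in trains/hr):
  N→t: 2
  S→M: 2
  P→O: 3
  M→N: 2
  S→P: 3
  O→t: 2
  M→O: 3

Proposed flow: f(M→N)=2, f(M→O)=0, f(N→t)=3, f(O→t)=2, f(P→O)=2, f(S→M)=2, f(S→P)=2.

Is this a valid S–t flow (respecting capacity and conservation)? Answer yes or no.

No

Capacity violated on N→t: flow 3 > capacity 2.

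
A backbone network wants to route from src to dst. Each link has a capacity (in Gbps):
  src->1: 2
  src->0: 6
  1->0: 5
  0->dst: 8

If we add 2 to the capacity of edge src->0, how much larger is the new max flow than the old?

0

Original max flow = 8.
Even with extra capacity on src->0, another cut of capacity 8 remains binding.
New max flow = 8. Increase = 0.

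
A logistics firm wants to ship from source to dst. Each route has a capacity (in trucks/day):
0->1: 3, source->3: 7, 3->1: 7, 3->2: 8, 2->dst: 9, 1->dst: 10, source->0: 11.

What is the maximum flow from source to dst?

10

Augment source->3->2->dst: bottleneck 7. Total 7.
Augment source->0->1->dst: bottleneck 3. Total 10.
No augmenting path remains in the residual graph.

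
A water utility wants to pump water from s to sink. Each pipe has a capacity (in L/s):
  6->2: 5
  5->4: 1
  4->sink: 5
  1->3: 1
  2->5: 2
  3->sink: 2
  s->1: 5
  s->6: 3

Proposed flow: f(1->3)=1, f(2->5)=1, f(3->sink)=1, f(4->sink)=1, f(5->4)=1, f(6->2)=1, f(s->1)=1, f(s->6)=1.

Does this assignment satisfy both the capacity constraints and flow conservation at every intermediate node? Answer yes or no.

Yes

Every edge has 0 ≤ f(e) ≤ cap(e).
At each intermediate node, inflow equals outflow.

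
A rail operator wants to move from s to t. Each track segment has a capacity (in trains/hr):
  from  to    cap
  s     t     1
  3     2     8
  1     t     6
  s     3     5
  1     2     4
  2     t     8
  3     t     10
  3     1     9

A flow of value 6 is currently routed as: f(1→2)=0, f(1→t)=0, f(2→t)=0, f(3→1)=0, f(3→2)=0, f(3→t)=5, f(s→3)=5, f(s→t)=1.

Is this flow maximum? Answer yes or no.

Residual reachable from s: {s}; t is not reachable.
Saturated cut: s→3, s→t with total capacity 6 = current flow value. Flow is maximum.

Yes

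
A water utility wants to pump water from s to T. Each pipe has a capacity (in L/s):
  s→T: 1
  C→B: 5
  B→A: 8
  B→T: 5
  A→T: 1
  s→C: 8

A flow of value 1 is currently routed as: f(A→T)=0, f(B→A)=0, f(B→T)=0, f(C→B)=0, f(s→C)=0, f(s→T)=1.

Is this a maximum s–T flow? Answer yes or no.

Residual path s→C→B→T has bottleneck 5 > 0.
Pushing 5 along it raises the flow to 6, so the given flow is not maximum.

No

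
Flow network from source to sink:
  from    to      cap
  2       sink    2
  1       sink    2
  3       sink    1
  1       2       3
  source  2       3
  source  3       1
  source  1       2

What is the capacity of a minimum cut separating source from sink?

Max flow = 5 (via 3 augmenting paths).
In the residual at optimum, the set reachable from source is {2, source}.
Cut edges: source→1 (cap 2), source→3 (cap 1), 2→sink (cap 2). Sum = 5.

5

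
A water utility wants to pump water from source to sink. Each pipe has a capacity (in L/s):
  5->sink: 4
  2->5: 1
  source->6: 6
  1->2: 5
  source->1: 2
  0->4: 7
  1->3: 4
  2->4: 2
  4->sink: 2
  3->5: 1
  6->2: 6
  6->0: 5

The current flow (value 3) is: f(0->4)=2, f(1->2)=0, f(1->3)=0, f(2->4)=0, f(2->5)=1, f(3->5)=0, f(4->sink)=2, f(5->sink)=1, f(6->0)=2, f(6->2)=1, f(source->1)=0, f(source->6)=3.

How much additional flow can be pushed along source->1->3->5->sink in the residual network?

1

Residual capacities along the path: source->1: 2, 1->3: 4, 3->5: 1, 5->sink: 3.
Minimum is 1.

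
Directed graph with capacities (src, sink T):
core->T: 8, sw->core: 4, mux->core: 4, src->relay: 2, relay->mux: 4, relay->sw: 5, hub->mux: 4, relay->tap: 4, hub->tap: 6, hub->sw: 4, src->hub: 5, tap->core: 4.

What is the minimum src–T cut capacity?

Max flow = 7 (via 3 augmenting paths).
In the residual at optimum, the set reachable from src is {src}.
Cut edges: src->relay (cap 2), src->hub (cap 5). Sum = 7.

7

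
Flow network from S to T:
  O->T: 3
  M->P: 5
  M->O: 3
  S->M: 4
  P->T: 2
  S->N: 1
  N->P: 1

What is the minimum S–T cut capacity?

Max flow = 5 (via 3 augmenting paths).
In the residual at optimum, the set reachable from S is {S}.
Cut edges: S->N (cap 1), S->M (cap 4). Sum = 5.

5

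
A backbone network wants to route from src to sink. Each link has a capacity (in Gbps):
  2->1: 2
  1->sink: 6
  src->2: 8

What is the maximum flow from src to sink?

Augment src->2->1->sink: bottleneck 2. Total 2.
No augmenting path remains in the residual graph.

2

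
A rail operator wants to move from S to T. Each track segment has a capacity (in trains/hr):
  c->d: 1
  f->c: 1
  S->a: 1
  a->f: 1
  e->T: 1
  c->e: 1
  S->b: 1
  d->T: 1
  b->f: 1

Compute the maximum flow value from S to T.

Augment S->a->f->c->d->T: bottleneck 1. Total 1.
No augmenting path remains in the residual graph.

1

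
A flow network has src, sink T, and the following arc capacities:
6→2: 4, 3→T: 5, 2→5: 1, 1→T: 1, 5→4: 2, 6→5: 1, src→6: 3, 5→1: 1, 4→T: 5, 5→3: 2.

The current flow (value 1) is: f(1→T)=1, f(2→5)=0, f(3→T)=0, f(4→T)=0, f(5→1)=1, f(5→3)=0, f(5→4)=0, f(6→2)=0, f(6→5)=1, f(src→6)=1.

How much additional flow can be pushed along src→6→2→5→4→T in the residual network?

1

Residual capacities along the path: src→6: 2, 6→2: 4, 2→5: 1, 5→4: 2, 4→T: 5.
Minimum is 1.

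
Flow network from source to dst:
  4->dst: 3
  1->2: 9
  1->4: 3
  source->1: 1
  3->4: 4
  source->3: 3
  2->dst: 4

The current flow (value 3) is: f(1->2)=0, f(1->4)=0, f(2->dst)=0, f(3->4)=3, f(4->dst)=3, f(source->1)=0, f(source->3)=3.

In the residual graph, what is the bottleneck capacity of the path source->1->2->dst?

Residual capacities along the path: source->1: 1, 1->2: 9, 2->dst: 4.
Minimum is 1.

1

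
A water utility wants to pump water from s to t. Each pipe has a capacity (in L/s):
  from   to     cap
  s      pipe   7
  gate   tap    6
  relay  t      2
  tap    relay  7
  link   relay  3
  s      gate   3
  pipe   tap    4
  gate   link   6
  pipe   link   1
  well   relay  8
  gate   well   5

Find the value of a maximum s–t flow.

2

Augment s→gate→well→relay→t: bottleneck 2. Total 2.
No augmenting path remains in the residual graph.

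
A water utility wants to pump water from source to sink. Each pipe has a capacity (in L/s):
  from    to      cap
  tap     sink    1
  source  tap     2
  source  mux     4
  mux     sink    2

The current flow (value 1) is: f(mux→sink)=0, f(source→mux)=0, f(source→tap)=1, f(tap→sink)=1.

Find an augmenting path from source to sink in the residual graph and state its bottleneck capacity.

source→mux→sink, bottleneck 2

Residual along source→mux→sink: source→mux: 4, mux→sink: 2.
Bottleneck = min = 2.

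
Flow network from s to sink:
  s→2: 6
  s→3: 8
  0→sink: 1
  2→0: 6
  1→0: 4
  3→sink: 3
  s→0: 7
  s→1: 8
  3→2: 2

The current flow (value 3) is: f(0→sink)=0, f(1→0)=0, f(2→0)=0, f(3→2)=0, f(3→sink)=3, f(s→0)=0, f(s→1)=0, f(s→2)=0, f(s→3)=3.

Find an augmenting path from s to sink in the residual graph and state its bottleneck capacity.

s→0→sink, bottleneck 1

Residual along s→0→sink: s→0: 7, 0→sink: 1.
Bottleneck = min = 1.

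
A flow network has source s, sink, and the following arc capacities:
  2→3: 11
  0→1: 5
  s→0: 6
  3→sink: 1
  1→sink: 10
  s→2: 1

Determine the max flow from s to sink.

Augment s→2→3→sink: bottleneck 1. Total 1.
Augment s→0→1→sink: bottleneck 5. Total 6.
No augmenting path remains in the residual graph.

6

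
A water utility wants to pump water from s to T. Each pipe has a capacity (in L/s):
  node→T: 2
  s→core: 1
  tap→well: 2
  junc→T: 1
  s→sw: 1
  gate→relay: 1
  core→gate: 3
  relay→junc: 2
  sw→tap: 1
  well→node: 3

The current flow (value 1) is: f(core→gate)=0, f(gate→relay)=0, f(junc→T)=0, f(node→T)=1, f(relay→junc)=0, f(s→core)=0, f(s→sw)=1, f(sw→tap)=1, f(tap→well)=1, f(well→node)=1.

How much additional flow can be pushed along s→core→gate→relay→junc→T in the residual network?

1

Residual capacities along the path: s→core: 1, core→gate: 3, gate→relay: 1, relay→junc: 2, junc→T: 1.
Minimum is 1.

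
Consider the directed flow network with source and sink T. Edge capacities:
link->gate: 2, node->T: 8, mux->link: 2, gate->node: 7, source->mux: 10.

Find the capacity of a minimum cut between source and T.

Max flow = 2 (via 1 augmenting path).
In the residual at optimum, the set reachable from source is {mux, source}.
Cut edges: mux->link (cap 2). Sum = 2.

2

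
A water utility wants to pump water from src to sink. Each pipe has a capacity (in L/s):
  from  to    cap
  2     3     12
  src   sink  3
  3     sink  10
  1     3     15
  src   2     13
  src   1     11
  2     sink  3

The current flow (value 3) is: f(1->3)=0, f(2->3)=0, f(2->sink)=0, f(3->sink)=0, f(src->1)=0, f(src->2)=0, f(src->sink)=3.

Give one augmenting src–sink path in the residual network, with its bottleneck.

Residual along src->2->sink: src->2: 13, 2->sink: 3.
Bottleneck = min = 3.

src->2->sink, bottleneck 3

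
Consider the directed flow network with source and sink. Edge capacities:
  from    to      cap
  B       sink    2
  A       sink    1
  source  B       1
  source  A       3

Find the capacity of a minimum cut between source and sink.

2

Max flow = 2 (via 2 augmenting paths).
In the residual at optimum, the set reachable from source is {A, source}.
Cut edges: source->B (cap 1), A->sink (cap 1). Sum = 2.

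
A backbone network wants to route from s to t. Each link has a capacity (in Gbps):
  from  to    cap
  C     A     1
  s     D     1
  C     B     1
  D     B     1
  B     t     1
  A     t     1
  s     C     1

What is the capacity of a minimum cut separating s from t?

2

Max flow = 2 (via 2 augmenting paths).
In the residual at optimum, the set reachable from s is {s}.
Cut edges: s->D (cap 1), s->C (cap 1). Sum = 2.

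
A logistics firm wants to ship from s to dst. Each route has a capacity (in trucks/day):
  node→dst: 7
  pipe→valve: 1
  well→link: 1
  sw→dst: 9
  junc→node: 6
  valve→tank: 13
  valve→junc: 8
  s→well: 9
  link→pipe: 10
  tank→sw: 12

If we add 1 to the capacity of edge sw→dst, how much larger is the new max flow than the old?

Original max flow = 1.
Edge sw→dst does not cross the min cut (source side {s, well}), so extra capacity there cannot help.
New max flow = 1. Increase = 0.

0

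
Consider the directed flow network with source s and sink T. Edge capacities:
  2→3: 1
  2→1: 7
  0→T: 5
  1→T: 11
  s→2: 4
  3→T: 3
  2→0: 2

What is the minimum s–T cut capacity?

4

Max flow = 4 (via 1 augmenting path).
In the residual at optimum, the set reachable from s is {s}.
Cut edges: s→2 (cap 4). Sum = 4.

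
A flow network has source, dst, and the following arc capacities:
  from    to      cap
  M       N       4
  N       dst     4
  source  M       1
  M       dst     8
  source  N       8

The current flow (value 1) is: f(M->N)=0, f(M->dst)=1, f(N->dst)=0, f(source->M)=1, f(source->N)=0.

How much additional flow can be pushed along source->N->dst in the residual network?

Residual capacities along the path: source->N: 8, N->dst: 4.
Minimum is 4.

4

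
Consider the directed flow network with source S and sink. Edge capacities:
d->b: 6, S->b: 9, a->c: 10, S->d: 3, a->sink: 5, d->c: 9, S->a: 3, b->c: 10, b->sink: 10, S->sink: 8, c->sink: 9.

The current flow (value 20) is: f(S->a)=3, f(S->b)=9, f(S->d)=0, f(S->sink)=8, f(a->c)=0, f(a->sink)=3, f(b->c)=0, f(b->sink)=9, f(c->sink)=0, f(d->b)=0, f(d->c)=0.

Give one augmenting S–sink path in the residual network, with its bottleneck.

S->d->b->sink, bottleneck 1

Residual along S->d->b->sink: S->d: 3, d->b: 6, b->sink: 1.
Bottleneck = min = 1.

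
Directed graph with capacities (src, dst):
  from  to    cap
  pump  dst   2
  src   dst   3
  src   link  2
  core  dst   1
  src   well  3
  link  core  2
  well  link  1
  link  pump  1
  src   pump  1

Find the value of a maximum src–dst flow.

Augment src→dst: bottleneck 3. Total 3.
Augment src→pump→dst: bottleneck 1. Total 4.
Augment src→link→core→dst: bottleneck 1. Total 5.
Augment src→link→pump→dst: bottleneck 1. Total 6.
No augmenting path remains in the residual graph.

6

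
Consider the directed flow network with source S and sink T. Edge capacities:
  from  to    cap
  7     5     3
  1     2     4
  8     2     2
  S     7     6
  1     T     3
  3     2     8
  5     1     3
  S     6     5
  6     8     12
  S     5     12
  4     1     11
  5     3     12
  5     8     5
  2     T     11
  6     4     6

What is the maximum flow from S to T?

Augment S→5→1→T: bottleneck 3. Total 3.
Augment S→6→8→2→T: bottleneck 2. Total 5.
Augment S→5→3→2→T: bottleneck 8. Total 13.
Augment S→6→4→1→2→T: bottleneck 1. Total 14.
No augmenting path remains in the residual graph.

14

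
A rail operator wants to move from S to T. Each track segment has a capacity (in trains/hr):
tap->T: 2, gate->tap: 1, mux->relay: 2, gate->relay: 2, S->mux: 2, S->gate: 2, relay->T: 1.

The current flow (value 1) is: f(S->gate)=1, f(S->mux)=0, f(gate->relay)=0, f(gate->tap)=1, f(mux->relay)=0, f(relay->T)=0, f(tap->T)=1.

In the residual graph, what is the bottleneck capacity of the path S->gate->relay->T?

Residual capacities along the path: S->gate: 1, gate->relay: 2, relay->T: 1.
Minimum is 1.

1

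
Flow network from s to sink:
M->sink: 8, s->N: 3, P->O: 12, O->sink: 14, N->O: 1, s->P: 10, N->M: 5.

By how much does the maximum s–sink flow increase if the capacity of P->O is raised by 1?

0

Original max flow = 13.
Edge P->O does not cross the min cut (source side {s}), so extra capacity there cannot help.
New max flow = 13. Increase = 0.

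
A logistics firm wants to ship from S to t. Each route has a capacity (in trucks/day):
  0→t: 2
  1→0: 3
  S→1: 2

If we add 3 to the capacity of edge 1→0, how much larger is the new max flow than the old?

Original max flow = 2.
Edge 1→0 does not cross the min cut (source side {S}), so extra capacity there cannot help.
New max flow = 2. Increase = 0.

0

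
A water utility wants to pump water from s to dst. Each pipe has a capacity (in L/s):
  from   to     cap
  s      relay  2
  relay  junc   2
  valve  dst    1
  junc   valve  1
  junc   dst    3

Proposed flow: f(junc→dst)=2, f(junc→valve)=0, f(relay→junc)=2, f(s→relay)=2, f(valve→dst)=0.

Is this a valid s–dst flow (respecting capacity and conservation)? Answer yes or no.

Every edge has 0 ≤ f(e) ≤ cap(e).
At each intermediate node, inflow equals outflow.

Yes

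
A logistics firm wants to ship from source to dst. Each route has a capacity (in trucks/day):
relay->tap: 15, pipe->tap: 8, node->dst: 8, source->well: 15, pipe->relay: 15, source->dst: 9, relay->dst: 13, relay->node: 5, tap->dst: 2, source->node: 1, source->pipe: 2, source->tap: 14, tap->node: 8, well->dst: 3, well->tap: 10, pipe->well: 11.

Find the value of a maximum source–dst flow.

24

Augment source->dst: bottleneck 9. Total 9.
Augment source->well->dst: bottleneck 3. Total 12.
Augment source->tap->dst: bottleneck 2. Total 14.
Augment source->node->dst: bottleneck 1. Total 15.
Augment source->pipe->relay->dst: bottleneck 2. Total 17.
Augment source->tap->node->dst: bottleneck 7. Total 24.
No augmenting path remains in the residual graph.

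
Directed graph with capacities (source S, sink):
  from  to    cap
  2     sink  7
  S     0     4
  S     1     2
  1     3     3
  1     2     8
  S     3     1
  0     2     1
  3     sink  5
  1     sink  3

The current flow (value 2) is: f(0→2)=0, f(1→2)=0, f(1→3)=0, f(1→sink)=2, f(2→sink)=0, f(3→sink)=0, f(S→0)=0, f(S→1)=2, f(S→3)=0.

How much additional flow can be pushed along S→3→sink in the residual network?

1

Residual capacities along the path: S→3: 1, 3→sink: 5.
Minimum is 1.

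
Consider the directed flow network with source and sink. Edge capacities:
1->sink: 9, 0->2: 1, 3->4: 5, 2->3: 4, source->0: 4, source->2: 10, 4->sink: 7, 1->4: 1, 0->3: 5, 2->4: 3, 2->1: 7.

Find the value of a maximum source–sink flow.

14

Augment source->2->1->sink: bottleneck 7. Total 7.
Augment source->2->4->sink: bottleneck 3. Total 10.
Augment source->0->3->4->sink: bottleneck 4. Total 14.
No augmenting path remains in the residual graph.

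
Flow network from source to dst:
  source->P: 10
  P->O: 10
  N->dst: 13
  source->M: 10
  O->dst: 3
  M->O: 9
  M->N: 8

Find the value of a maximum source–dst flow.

Augment source->M->N->dst: bottleneck 8. Total 8.
Augment source->M->O->dst: bottleneck 2. Total 10.
Augment source->P->O->dst: bottleneck 1. Total 11.
No augmenting path remains in the residual graph.

11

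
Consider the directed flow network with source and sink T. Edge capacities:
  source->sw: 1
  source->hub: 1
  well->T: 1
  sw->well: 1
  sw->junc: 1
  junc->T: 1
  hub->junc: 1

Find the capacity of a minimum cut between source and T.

2

Max flow = 2 (via 2 augmenting paths).
In the residual at optimum, the set reachable from source is {source}.
Cut edges: source->sw (cap 1), source->hub (cap 1). Sum = 2.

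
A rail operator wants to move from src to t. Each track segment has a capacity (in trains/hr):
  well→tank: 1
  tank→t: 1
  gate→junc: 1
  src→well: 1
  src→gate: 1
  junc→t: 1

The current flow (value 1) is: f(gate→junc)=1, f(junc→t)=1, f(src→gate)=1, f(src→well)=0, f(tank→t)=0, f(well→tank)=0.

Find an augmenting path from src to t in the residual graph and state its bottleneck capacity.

src→well→tank→t, bottleneck 1

Residual along src→well→tank→t: src→well: 1, well→tank: 1, tank→t: 1.
Bottleneck = min = 1.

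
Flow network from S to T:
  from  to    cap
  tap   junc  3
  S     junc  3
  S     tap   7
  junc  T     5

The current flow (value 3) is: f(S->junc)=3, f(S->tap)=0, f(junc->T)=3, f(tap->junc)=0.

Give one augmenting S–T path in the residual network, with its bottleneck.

S->tap->junc->T, bottleneck 2

Residual along S->tap->junc->T: S->tap: 7, tap->junc: 3, junc->T: 2.
Bottleneck = min = 2.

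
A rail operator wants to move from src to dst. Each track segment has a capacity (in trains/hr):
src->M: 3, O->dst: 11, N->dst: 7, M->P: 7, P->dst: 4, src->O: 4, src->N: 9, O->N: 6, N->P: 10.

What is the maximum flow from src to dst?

Augment src->O->dst: bottleneck 4. Total 4.
Augment src->N->dst: bottleneck 7. Total 11.
Augment src->M->P->dst: bottleneck 3. Total 14.
Augment src->N->P->dst: bottleneck 1. Total 15.
No augmenting path remains in the residual graph.

15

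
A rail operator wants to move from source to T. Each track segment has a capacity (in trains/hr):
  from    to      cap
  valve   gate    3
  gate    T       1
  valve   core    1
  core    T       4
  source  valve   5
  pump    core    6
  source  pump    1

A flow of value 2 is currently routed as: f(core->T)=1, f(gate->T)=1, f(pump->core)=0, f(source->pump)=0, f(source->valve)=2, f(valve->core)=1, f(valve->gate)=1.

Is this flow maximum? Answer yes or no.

No

Residual path source->pump->core->T has bottleneck 1 > 0.
Pushing 1 along it raises the flow to 3, so the given flow is not maximum.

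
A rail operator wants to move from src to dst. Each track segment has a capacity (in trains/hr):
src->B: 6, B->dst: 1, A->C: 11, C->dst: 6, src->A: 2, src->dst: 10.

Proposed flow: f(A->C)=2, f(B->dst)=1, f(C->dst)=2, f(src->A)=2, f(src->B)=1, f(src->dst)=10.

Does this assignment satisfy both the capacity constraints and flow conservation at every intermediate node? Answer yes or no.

Every edge has 0 ≤ f(e) ≤ cap(e).
At each intermediate node, inflow equals outflow.

Yes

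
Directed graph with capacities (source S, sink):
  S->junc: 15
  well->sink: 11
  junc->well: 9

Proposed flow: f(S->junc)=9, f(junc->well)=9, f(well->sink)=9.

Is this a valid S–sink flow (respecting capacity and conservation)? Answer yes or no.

Every edge has 0 ≤ f(e) ≤ cap(e).
At each intermediate node, inflow equals outflow.

Yes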